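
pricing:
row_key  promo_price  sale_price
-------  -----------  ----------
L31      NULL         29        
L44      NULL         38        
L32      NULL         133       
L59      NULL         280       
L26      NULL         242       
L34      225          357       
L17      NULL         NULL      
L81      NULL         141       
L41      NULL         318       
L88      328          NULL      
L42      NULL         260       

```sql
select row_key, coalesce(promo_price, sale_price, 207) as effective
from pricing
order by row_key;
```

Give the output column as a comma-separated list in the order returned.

207, 242, 29, 133, 225, 318, 260, 38, 280, 141, 328

row_key=L17: promo_price=NULL, sale_price=NULL, → literal 207 → 207
row_key=L26: promo_price=NULL, sale_price=242 → 242
row_key=L31: promo_price=NULL, sale_price=29 → 29
row_key=L32: promo_price=NULL, sale_price=133 → 133
row_key=L34: promo_price=225 → 225
row_key=L41: promo_price=NULL, sale_price=318 → 318
row_key=L42: promo_price=NULL, sale_price=260 → 260
row_key=L44: promo_price=NULL, sale_price=38 → 38
row_key=L59: promo_price=NULL, sale_price=280 → 280
row_key=L81: promo_price=NULL, sale_price=141 → 141
row_key=L88: promo_price=328 → 328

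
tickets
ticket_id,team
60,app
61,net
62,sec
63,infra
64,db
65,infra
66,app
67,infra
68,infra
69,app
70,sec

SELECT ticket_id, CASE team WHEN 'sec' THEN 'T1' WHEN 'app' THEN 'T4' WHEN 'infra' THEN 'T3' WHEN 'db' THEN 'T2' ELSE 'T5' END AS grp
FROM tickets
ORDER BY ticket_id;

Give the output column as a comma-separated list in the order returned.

T4, T5, T1, T3, T2, T3, T4, T3, T3, T4, T1

ticket_id=60: team='app' → T4
ticket_id=61: ELSE → T5
ticket_id=62: team='sec' → T1
ticket_id=63: team='infra' → T3
ticket_id=64: team='db' → T2
ticket_id=65: team='infra' → T3
ticket_id=66: team='app' → T4
ticket_id=67: team='infra' → T3
ticket_id=68: team='infra' → T3
ticket_id=69: team='app' → T4
ticket_id=70: team='sec' → T1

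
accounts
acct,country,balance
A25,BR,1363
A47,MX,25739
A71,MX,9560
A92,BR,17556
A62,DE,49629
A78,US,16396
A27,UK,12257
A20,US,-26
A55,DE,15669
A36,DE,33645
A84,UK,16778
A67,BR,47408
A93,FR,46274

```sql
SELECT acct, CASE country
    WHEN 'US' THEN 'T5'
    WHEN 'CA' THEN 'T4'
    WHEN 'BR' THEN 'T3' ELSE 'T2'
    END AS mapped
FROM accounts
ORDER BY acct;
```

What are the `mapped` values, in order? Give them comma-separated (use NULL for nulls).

T5, T3, T2, T2, T2, T2, T2, T3, T2, T5, T2, T3, T2

acct=A20: country='US' → T5
acct=A25: country='BR' → T3
acct=A27: ELSE → T2
acct=A36: ELSE → T2
acct=A47: ELSE → T2
acct=A55: ELSE → T2
acct=A62: ELSE → T2
acct=A67: country='BR' → T3
acct=A71: ELSE → T2
acct=A78: country='US' → T5
acct=A84: ELSE → T2
acct=A92: country='BR' → T3
acct=A93: ELSE → T2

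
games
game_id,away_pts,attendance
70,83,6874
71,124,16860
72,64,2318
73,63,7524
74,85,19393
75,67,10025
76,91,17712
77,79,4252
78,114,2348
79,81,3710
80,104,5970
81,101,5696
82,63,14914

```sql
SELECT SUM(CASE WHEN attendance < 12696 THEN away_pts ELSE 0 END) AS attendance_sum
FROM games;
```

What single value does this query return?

game_id=70: ✓ → 83
game_id=71: ✗
game_id=72: ✓ → 64
game_id=73: ✓ → 63
game_id=74: ✗
game_id=75: ✓ → 67
game_id=76: ✗
game_id=77: ✓ → 79
game_id=78: ✓ → 114
game_id=79: ✓ → 81
game_id=80: ✓ → 104
game_id=81: ✓ → 101
game_id=82: ✗
attendance_sum = 83 + 64 + 63 + 67 + 79 + 114 + 81 + 104 + 101 = 756

756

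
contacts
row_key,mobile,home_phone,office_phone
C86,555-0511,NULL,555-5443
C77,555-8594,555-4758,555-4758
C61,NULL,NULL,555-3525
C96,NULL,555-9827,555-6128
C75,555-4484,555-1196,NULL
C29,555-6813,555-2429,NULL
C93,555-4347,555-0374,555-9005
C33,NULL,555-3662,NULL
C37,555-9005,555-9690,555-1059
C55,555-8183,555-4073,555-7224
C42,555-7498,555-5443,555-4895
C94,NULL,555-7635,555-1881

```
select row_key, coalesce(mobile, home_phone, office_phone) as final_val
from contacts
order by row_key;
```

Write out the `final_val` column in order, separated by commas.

row_key=C29: mobile=555-6813 → 555-6813
row_key=C33: mobile=NULL, home_phone=555-3662 → 555-3662
row_key=C37: mobile=555-9005 → 555-9005
row_key=C42: mobile=555-7498 → 555-7498
row_key=C55: mobile=555-8183 → 555-8183
row_key=C61: mobile=NULL, home_phone=NULL, office_phone=555-3525 → 555-3525
row_key=C75: mobile=555-4484 → 555-4484
row_key=C77: mobile=555-8594 → 555-8594
row_key=C86: mobile=555-0511 → 555-0511
row_key=C93: mobile=555-4347 → 555-4347
row_key=C94: mobile=NULL, home_phone=555-7635 → 555-7635
row_key=C96: mobile=NULL, home_phone=555-9827 → 555-9827

555-6813, 555-3662, 555-9005, 555-7498, 555-8183, 555-3525, 555-4484, 555-8594, 555-0511, 555-4347, 555-7635, 555-9827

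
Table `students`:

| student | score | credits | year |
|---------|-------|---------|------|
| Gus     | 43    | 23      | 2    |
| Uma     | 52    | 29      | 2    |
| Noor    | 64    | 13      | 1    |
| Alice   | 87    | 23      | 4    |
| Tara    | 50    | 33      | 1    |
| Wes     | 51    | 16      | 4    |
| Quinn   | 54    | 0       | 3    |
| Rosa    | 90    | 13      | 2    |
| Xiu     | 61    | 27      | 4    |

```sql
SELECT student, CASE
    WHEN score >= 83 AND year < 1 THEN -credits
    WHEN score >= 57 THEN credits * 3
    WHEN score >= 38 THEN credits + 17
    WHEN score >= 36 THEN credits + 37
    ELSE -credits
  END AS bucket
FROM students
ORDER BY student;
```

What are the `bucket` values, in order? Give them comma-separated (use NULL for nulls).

student=Alice: score >= 57 → 69
student=Gus: score >= 38 → 40
student=Noor: score >= 57 → 39
student=Quinn: score >= 38 → 17
student=Rosa: score >= 57 → 39
student=Tara: score >= 38 → 50
student=Uma: score >= 38 → 46
student=Wes: score >= 38 → 33
student=Xiu: score >= 57 → 81

69, 40, 39, 17, 39, 50, 46, 33, 81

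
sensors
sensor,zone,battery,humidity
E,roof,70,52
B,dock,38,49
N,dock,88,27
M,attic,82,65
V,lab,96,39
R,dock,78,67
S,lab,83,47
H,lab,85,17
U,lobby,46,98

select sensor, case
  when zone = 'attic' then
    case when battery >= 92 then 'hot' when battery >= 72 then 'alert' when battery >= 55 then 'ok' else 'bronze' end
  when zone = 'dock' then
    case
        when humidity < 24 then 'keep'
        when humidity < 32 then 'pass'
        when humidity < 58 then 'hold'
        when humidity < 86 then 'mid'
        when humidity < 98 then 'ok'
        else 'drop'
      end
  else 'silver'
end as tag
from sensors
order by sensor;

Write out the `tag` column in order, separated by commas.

hold, silver, silver, alert, pass, mid, silver, silver, silver

sensor=B: zone='dock' → inner[humidity < 58] → hold
sensor=E: zone='roof' → outer ELSE → silver
sensor=H: zone='lab' → outer ELSE → silver
sensor=M: zone='attic' → inner[battery >= 72] → alert
sensor=N: zone='dock' → inner[humidity < 32] → pass
sensor=R: zone='dock' → inner[humidity < 86] → mid
sensor=S: zone='lab' → outer ELSE → silver
sensor=U: zone='lobby' → outer ELSE → silver
sensor=V: zone='lab' → outer ELSE → silver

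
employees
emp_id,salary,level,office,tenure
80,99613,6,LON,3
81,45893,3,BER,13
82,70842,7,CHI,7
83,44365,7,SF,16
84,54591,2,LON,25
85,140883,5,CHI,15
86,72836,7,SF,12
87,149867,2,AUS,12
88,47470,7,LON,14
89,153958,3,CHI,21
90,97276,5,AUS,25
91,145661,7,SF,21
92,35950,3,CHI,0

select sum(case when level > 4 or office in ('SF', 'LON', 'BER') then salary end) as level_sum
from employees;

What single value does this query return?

819430

emp_id=80: ✓ → 99613
emp_id=81: ✓ → 45893
emp_id=82: ✓ → 70842
emp_id=83: ✓ → 44365
emp_id=84: ✓ → 54591
emp_id=85: ✓ → 140883
emp_id=86: ✓ → 72836
emp_id=87: ✗
emp_id=88: ✓ → 47470
emp_id=89: ✗
emp_id=90: ✓ → 97276
emp_id=91: ✓ → 145661
emp_id=92: ✗
level_sum = 99613 + 45893 + 70842 + 44365 + 54591 + 140883 + 72836 + 47470 + 97276 + 145661 = 819430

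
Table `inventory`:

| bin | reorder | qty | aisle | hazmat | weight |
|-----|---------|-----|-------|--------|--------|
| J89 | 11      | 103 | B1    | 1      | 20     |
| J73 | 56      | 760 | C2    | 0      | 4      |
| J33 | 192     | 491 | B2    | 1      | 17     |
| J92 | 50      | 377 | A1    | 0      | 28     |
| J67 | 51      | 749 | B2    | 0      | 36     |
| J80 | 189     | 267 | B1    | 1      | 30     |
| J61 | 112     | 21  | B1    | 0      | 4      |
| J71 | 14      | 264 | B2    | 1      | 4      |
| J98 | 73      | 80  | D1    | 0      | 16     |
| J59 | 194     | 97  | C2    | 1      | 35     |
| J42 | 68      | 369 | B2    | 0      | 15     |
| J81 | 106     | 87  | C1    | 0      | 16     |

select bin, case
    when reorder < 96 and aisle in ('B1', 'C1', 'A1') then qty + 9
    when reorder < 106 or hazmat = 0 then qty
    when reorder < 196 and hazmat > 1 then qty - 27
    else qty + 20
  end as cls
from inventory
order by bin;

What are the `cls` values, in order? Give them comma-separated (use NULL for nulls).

bin=J33: ELSE → 511
bin=J42: reorder < 106 or hazmat = 0 → 369
bin=J59: ELSE → 117
bin=J61: reorder < 106 or hazmat = 0 → 21
bin=J67: reorder < 106 or hazmat = 0 → 749
bin=J71: reorder < 106 or hazmat = 0 → 264
bin=J73: reorder < 106 or hazmat = 0 → 760
bin=J80: ELSE → 287
bin=J81: reorder < 106 or hazmat = 0 → 87
bin=J89: reorder < 96 and aisle in ('B1', 'C1', 'A1') → 112
bin=J92: reorder < 96 and aisle in ('B1', 'C1', 'A1') → 386
bin=J98: reorder < 106 or hazmat = 0 → 80

511, 369, 117, 21, 749, 264, 760, 287, 87, 112, 386, 80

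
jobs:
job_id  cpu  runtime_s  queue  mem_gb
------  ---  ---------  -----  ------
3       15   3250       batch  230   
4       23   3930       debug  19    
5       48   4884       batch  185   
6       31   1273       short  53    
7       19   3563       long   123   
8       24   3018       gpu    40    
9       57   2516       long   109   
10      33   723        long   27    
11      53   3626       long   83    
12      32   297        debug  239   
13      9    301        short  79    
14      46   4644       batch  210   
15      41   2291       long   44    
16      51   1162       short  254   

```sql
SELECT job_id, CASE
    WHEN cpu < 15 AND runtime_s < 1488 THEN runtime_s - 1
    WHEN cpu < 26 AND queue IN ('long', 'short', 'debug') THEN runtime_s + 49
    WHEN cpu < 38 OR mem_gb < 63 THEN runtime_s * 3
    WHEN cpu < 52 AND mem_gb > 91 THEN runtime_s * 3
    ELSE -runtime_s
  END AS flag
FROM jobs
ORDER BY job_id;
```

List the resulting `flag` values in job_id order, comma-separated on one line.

job_id=3: cpu < 38 OR mem_gb < 63 → 9750
job_id=4: cpu < 26 AND queue IN ('long', 'short', 'debug') → 3979
job_id=5: cpu < 52 AND mem_gb > 91 → 14652
job_id=6: cpu < 38 OR mem_gb < 63 → 3819
job_id=7: cpu < 26 AND queue IN ('long', 'short', 'debug') → 3612
job_id=8: cpu < 38 OR mem_gb < 63 → 9054
job_id=9: ELSE → -2516
job_id=10: cpu < 38 OR mem_gb < 63 → 2169
job_id=11: ELSE → -3626
job_id=12: cpu < 38 OR mem_gb < 63 → 891
job_id=13: cpu < 15 AND runtime_s < 1488 → 300
job_id=14: cpu < 52 AND mem_gb > 91 → 13932
job_id=15: cpu < 38 OR mem_gb < 63 → 6873
job_id=16: cpu < 52 AND mem_gb > 91 → 3486

9750, 3979, 14652, 3819, 3612, 9054, -2516, 2169, -3626, 891, 300, 13932, 6873, 3486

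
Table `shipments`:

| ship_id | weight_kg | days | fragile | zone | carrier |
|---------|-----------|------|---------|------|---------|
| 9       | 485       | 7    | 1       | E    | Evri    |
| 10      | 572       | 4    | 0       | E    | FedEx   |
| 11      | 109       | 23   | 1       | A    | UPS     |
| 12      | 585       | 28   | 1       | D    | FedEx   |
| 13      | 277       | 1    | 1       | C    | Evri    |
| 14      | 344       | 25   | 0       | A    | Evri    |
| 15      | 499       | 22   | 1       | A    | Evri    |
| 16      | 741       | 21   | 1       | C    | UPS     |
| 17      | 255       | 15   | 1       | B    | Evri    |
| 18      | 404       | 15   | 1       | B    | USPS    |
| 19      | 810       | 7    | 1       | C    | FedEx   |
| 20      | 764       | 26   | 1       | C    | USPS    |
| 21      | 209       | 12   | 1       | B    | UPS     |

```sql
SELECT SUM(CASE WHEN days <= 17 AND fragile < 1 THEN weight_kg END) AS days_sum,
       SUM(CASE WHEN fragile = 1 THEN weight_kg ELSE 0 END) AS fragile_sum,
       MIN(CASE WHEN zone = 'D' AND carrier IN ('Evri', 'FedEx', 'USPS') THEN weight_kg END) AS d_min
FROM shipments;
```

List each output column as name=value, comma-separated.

days_sum=572, fragile_sum=5138, d_min=585

[days_sum: days <= 17 AND fragile < 1]
ship_id=9: ✗
ship_id=10: ✓ → 572
ship_id=11: ✗
ship_id=12: ✗
ship_id=13: ✗
ship_id=14: ✗
ship_id=15: ✗
ship_id=16: ✗
ship_id=17: ✗
ship_id=18: ✗
ship_id=19: ✗
ship_id=20: ✗
ship_id=21: ✗
days_sum = 572
—
[fragile_sum: fragile = 1]
ship_id=9: ✓ → 485
ship_id=10: ✗
ship_id=11: ✓ → 109
ship_id=12: ✓ → 585
ship_id=13: ✓ → 277
ship_id=14: ✗
ship_id=15: ✓ → 499
ship_id=16: ✓ → 741
ship_id=17: ✓ → 255
ship_id=18: ✓ → 404
ship_id=19: ✓ → 810
ship_id=20: ✓ → 764
ship_id=21: ✓ → 209
fragile_sum = 485 + 109 + 585 + 277 + 499 + 741 + 255 + 404 + 810 + 764 + 209 = 5138
—
[d_min: zone = 'D' AND carrier IN ('Evri', 'FedEx', 'USPS')]
ship_id=9: ✗
ship_id=10: ✗
ship_id=11: ✗
ship_id=12: ✓ → 585
ship_id=13: ✗
ship_id=14: ✗
ship_id=15: ✗
ship_id=16: ✗
ship_id=17: ✗
ship_id=18: ✗
ship_id=19: ✗
ship_id=20: ✗
ship_id=21: ✗
d_min = MIN(585) = 585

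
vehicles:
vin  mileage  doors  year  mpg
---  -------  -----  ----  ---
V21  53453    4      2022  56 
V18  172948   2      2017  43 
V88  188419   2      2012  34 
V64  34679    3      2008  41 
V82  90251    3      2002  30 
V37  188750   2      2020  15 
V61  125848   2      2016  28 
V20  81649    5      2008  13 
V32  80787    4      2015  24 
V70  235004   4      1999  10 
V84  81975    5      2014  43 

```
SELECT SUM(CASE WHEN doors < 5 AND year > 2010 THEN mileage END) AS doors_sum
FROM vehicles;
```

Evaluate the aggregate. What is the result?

810205

vin=V21: ✓ → 53453
vin=V18: ✓ → 172948
vin=V88: ✓ → 188419
vin=V64: ✗
vin=V82: ✗
vin=V37: ✓ → 188750
vin=V61: ✓ → 125848
vin=V20: ✗
vin=V32: ✓ → 80787
vin=V70: ✗
vin=V84: ✗
doors_sum = 53453 + 172948 + 188419 + 188750 + 125848 + 80787 = 810205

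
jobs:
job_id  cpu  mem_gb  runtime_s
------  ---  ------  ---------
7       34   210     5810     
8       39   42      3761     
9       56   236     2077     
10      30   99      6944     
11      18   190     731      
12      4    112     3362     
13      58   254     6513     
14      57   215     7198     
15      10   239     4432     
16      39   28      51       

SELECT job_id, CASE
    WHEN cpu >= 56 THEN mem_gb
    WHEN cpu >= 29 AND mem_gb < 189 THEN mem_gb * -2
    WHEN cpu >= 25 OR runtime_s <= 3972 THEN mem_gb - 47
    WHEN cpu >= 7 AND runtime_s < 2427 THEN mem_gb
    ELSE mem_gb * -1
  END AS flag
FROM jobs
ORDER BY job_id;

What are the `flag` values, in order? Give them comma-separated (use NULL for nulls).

163, -84, 236, -198, 143, 65, 254, 215, -239, -56

job_id=7: cpu >= 25 OR runtime_s <= 3972 → 163
job_id=8: cpu >= 29 AND mem_gb < 189 → -84
job_id=9: cpu >= 56 → 236
job_id=10: cpu >= 29 AND mem_gb < 189 → -198
job_id=11: cpu >= 25 OR runtime_s <= 3972 → 143
job_id=12: cpu >= 25 OR runtime_s <= 3972 → 65
job_id=13: cpu >= 56 → 254
job_id=14: cpu >= 56 → 215
job_id=15: ELSE → -239
job_id=16: cpu >= 29 AND mem_gb < 189 → -56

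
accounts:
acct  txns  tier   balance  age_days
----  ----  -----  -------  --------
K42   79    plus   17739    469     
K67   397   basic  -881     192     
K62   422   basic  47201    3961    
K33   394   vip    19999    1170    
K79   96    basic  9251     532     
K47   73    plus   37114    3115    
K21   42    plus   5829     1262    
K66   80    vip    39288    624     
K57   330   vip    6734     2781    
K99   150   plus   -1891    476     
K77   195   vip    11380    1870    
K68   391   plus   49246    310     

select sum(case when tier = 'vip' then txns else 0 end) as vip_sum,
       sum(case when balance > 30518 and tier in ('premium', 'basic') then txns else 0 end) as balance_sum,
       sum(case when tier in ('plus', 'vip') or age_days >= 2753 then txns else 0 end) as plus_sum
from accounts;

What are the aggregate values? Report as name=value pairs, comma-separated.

[vip_sum: tier = 'vip']
acct=K42: ✗
acct=K67: ✗
acct=K62: ✗
acct=K33: ✓ → 394
acct=K79: ✗
acct=K47: ✗
acct=K21: ✗
acct=K66: ✓ → 80
acct=K57: ✓ → 330
acct=K99: ✗
acct=K77: ✓ → 195
acct=K68: ✗
vip_sum = 394 + 80 + 330 + 195 = 999
—
[balance_sum: balance > 30518 and tier in ('premium', 'basic')]
acct=K42: ✗
acct=K67: ✗
acct=K62: ✓ → 422
acct=K33: ✗
acct=K79: ✗
acct=K47: ✗
acct=K21: ✗
acct=K66: ✗
acct=K57: ✗
acct=K99: ✗
acct=K77: ✗
acct=K68: ✗
balance_sum = 422
—
[plus_sum: tier in ('plus', 'vip') or age_days >= 2753]
acct=K42: ✓ → 79
acct=K67: ✗
acct=K62: ✓ → 422
acct=K33: ✓ → 394
acct=K79: ✗
acct=K47: ✓ → 73
acct=K21: ✓ → 42
acct=K66: ✓ → 80
acct=K57: ✓ → 330
acct=K99: ✓ → 150
acct=K77: ✓ → 195
acct=K68: ✓ → 391
plus_sum = 79 + 422 + 394 + 73 + 42 + 80 + 330 + 150 + 195 + 391 = 2156

vip_sum=999, balance_sum=422, plus_sum=2156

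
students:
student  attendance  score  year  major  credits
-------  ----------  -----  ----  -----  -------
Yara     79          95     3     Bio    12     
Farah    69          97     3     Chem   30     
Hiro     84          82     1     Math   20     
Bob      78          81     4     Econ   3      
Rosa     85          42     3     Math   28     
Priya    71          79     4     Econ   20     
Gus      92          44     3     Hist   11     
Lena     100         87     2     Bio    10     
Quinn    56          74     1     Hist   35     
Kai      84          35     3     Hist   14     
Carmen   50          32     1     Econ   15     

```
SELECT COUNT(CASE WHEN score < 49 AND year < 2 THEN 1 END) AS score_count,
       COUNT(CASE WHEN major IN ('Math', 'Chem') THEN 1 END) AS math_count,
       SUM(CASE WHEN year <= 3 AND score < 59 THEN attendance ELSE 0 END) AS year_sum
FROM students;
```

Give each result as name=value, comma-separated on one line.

[score_count: score < 49 AND year < 2]
student=Yara: ✗
student=Farah: ✗
student=Hiro: ✗
student=Bob: ✗
student=Rosa: ✗
student=Priya: ✗
student=Gus: ✗
student=Lena: ✗
student=Quinn: ✗
student=Kai: ✗
student=Carmen: ✓ → 1
score_count = COUNT(1) = 1
—
[math_count: major IN ('Math', 'Chem')]
student=Yara: ✗
student=Farah: ✓ → 1
student=Hiro: ✓ → 1
student=Bob: ✗
student=Rosa: ✓ → 1
student=Priya: ✗
student=Gus: ✗
student=Lena: ✗
student=Quinn: ✗
student=Kai: ✗
student=Carmen: ✗
math_count = COUNT(1, 1, 1) = 3
—
[year_sum: year <= 3 AND score < 59]
student=Yara: ✗
student=Farah: ✗
student=Hiro: ✗
student=Bob: ✗
student=Rosa: ✓ → 85
student=Priya: ✗
student=Gus: ✓ → 92
student=Lena: ✗
student=Quinn: ✗
student=Kai: ✓ → 84
student=Carmen: ✓ → 50
year_sum = 85 + 92 + 84 + 50 = 311

score_count=1, math_count=3, year_sum=311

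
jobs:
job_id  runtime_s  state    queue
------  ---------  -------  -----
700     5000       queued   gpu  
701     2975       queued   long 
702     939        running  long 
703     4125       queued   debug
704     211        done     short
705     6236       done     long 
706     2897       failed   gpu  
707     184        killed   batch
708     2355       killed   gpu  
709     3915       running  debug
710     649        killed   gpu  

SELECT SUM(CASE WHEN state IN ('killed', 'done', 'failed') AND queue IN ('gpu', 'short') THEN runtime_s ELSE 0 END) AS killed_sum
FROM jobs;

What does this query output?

job_id=700: ✗
job_id=701: ✗
job_id=702: ✗
job_id=703: ✗
job_id=704: ✓ → 211
job_id=705: ✗
job_id=706: ✓ → 2897
job_id=707: ✗
job_id=708: ✓ → 2355
job_id=709: ✗
job_id=710: ✓ → 649
killed_sum = 211 + 2897 + 2355 + 649 = 6112

6112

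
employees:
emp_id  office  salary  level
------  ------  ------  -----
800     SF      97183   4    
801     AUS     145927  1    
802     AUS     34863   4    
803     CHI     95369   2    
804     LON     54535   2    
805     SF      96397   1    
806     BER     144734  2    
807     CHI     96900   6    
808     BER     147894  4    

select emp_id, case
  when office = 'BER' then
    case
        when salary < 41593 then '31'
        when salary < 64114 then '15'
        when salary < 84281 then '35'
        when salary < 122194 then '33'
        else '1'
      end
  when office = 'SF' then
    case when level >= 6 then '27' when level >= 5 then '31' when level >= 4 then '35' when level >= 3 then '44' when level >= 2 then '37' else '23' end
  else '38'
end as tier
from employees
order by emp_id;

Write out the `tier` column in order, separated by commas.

emp_id=800: office='SF' → inner[level >= 4] → 35
emp_id=801: office='AUS' → outer ELSE → 38
emp_id=802: office='AUS' → outer ELSE → 38
emp_id=803: office='CHI' → outer ELSE → 38
emp_id=804: office='LON' → outer ELSE → 38
emp_id=805: office='SF' → inner[ELSE] → 23
emp_id=806: office='BER' → inner[ELSE] → 1
emp_id=807: office='CHI' → outer ELSE → 38
emp_id=808: office='BER' → inner[ELSE] → 1

35, 38, 38, 38, 38, 23, 1, 38, 1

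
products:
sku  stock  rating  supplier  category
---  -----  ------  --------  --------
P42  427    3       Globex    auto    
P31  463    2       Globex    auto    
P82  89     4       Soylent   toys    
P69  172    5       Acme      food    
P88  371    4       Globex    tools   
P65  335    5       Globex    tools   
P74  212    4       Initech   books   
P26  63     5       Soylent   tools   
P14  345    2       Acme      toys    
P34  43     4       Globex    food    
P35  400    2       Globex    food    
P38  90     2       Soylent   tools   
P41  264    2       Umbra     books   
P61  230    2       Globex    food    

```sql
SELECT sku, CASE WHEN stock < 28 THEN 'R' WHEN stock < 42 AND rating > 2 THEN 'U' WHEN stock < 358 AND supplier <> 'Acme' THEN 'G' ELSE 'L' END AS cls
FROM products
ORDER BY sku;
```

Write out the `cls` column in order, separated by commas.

L, G, L, G, L, G, G, L, G, G, L, G, G, L

sku=P14: ELSE → L
sku=P26: stock < 358 AND supplier <> 'Acme' → G
sku=P31: ELSE → L
sku=P34: stock < 358 AND supplier <> 'Acme' → G
sku=P35: ELSE → L
sku=P38: stock < 358 AND supplier <> 'Acme' → G
sku=P41: stock < 358 AND supplier <> 'Acme' → G
sku=P42: ELSE → L
sku=P61: stock < 358 AND supplier <> 'Acme' → G
sku=P65: stock < 358 AND supplier <> 'Acme' → G
sku=P69: ELSE → L
sku=P74: stock < 358 AND supplier <> 'Acme' → G
sku=P82: stock < 358 AND supplier <> 'Acme' → G
sku=P88: ELSE → L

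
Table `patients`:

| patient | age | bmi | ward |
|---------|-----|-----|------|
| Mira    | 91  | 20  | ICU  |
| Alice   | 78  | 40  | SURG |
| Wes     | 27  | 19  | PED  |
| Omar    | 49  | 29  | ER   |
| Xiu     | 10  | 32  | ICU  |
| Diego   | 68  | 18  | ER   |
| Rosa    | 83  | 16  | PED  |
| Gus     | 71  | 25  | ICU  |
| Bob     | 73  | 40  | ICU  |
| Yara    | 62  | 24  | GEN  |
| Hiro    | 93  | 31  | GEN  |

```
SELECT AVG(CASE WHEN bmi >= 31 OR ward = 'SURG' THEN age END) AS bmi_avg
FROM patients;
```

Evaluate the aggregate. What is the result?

patient=Mira: ✗
patient=Alice: ✓ → 78
patient=Wes: ✗
patient=Omar: ✗
patient=Xiu: ✓ → 10
patient=Diego: ✗
patient=Rosa: ✗
patient=Gus: ✗
patient=Bob: ✓ → 73
patient=Yara: ✗
patient=Hiro: ✓ → 93
bmi_avg = (78 + 10 + 73 + 93) / 4 = 63.5

63.5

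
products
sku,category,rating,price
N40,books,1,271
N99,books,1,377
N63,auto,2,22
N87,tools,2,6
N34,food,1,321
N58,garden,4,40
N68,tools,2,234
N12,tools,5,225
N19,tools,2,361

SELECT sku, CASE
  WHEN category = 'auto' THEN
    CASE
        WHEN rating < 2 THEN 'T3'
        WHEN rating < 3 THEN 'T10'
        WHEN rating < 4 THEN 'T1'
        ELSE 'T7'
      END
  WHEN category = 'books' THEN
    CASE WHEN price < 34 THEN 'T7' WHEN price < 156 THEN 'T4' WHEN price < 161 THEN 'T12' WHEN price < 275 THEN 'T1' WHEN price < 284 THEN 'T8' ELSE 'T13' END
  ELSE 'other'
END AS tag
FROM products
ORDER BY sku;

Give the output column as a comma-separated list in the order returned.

sku=N12: category='tools' → outer ELSE → other
sku=N19: category='tools' → outer ELSE → other
sku=N34: category='food' → outer ELSE → other
sku=N40: category='books' → inner[price < 275] → T1
sku=N58: category='garden' → outer ELSE → other
sku=N63: category='auto' → inner[rating < 3] → T10
sku=N68: category='tools' → outer ELSE → other
sku=N87: category='tools' → outer ELSE → other
sku=N99: category='books' → inner[ELSE] → T13

other, other, other, T1, other, T10, other, other, T13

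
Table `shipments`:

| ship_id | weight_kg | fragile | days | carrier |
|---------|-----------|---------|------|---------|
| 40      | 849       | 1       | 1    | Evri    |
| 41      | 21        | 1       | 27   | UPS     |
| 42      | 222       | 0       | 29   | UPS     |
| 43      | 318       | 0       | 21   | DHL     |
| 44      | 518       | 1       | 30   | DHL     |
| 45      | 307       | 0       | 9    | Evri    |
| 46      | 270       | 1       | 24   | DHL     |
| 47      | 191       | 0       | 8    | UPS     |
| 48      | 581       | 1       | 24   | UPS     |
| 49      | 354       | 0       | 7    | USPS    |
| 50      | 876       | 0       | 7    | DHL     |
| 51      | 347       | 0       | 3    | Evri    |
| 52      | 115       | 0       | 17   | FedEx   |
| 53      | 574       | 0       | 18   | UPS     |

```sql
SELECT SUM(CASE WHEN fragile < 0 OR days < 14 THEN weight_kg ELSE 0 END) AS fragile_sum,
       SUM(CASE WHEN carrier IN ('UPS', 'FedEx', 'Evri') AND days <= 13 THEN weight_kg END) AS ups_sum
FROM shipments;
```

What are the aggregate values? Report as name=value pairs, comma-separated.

fragile_sum=2924, ups_sum=1694

[fragile_sum: fragile < 0 OR days < 14]
ship_id=40: ✓ → 849
ship_id=41: ✗
ship_id=42: ✗
ship_id=43: ✗
ship_id=44: ✗
ship_id=45: ✓ → 307
ship_id=46: ✗
ship_id=47: ✓ → 191
ship_id=48: ✗
ship_id=49: ✓ → 354
ship_id=50: ✓ → 876
ship_id=51: ✓ → 347
ship_id=52: ✗
ship_id=53: ✗
fragile_sum = 849 + 307 + 191 + 354 + 876 + 347 = 2924
—
[ups_sum: carrier IN ('UPS', 'FedEx', 'Evri') AND days <= 13]
ship_id=40: ✓ → 849
ship_id=41: ✗
ship_id=42: ✗
ship_id=43: ✗
ship_id=44: ✗
ship_id=45: ✓ → 307
ship_id=46: ✗
ship_id=47: ✓ → 191
ship_id=48: ✗
ship_id=49: ✗
ship_id=50: ✗
ship_id=51: ✓ → 347
ship_id=52: ✗
ship_id=53: ✗
ups_sum = 849 + 307 + 191 + 347 = 1694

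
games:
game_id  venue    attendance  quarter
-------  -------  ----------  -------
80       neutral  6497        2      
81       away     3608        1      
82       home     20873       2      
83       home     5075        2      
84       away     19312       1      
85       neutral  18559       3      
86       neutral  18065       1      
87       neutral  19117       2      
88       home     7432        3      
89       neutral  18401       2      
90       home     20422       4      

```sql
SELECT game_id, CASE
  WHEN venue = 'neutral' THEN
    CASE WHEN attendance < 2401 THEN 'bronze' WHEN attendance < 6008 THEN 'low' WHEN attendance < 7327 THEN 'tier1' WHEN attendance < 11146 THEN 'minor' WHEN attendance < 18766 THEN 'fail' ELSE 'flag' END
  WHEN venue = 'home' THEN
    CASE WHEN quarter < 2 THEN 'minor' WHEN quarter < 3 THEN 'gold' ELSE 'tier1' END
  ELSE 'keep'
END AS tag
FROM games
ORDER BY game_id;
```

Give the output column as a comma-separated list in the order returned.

game_id=80: venue='neutral' → inner[attendance < 7327] → tier1
game_id=81: venue='away' → outer ELSE → keep
game_id=82: venue='home' → inner[quarter < 3] → gold
game_id=83: venue='home' → inner[quarter < 3] → gold
game_id=84: venue='away' → outer ELSE → keep
game_id=85: venue='neutral' → inner[attendance < 18766] → fail
game_id=86: venue='neutral' → inner[attendance < 18766] → fail
game_id=87: venue='neutral' → inner[ELSE] → flag
game_id=88: venue='home' → inner[ELSE] → tier1
game_id=89: venue='neutral' → inner[attendance < 18766] → fail
game_id=90: venue='home' → inner[ELSE] → tier1

tier1, keep, gold, gold, keep, fail, fail, flag, tier1, fail, tier1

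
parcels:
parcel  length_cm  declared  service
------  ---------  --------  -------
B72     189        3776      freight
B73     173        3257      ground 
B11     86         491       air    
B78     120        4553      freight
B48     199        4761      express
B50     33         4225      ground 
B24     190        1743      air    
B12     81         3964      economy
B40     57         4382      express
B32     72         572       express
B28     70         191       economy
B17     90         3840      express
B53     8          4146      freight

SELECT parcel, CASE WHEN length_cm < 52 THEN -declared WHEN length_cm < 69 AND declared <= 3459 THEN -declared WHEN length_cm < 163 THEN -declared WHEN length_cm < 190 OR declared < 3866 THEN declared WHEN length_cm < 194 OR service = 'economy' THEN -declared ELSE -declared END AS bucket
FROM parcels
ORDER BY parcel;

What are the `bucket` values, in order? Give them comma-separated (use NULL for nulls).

-491, -3964, -3840, 1743, -191, -572, -4382, -4761, -4225, -4146, 3776, 3257, -4553

parcel=B11: length_cm < 163 → -491
parcel=B12: length_cm < 163 → -3964
parcel=B17: length_cm < 163 → -3840
parcel=B24: length_cm < 190 OR declared < 3866 → 1743
parcel=B28: length_cm < 163 → -191
parcel=B32: length_cm < 163 → -572
parcel=B40: length_cm < 163 → -4382
parcel=B48: ELSE → -4761
parcel=B50: length_cm < 52 → -4225
parcel=B53: length_cm < 52 → -4146
parcel=B72: length_cm < 190 OR declared < 3866 → 3776
parcel=B73: length_cm < 190 OR declared < 3866 → 3257
parcel=B78: length_cm < 163 → -4553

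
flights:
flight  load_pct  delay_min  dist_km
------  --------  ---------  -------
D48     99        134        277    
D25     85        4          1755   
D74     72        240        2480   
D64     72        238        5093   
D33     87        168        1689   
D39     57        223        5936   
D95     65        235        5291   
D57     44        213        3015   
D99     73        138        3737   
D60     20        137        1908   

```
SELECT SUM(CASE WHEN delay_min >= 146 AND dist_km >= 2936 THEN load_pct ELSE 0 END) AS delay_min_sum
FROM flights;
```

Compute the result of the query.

flight=D48: ✗
flight=D25: ✗
flight=D74: ✗
flight=D64: ✓ → 72
flight=D33: ✗
flight=D39: ✓ → 57
flight=D95: ✓ → 65
flight=D57: ✓ → 44
flight=D99: ✗
flight=D60: ✗
delay_min_sum = 72 + 57 + 65 + 44 = 238

238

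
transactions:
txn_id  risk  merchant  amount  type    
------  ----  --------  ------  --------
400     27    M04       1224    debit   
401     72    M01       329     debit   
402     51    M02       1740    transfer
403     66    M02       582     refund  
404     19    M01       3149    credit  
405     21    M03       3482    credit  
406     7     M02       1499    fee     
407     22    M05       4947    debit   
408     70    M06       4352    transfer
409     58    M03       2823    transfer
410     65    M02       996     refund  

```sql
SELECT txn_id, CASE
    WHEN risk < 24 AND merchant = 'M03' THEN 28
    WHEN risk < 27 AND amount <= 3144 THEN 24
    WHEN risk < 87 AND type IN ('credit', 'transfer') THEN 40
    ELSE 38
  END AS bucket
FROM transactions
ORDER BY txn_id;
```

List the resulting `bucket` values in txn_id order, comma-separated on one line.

txn_id=400: ELSE → 38
txn_id=401: ELSE → 38
txn_id=402: risk < 87 AND type IN ('credit', 'transfer') → 40
txn_id=403: ELSE → 38
txn_id=404: risk < 87 AND type IN ('credit', 'transfer') → 40
txn_id=405: risk < 24 AND merchant = 'M03' → 28
txn_id=406: risk < 27 AND amount <= 3144 → 24
txn_id=407: ELSE → 38
txn_id=408: risk < 87 AND type IN ('credit', 'transfer') → 40
txn_id=409: risk < 87 AND type IN ('credit', 'transfer') → 40
txn_id=410: ELSE → 38

38, 38, 40, 38, 40, 28, 24, 38, 40, 40, 38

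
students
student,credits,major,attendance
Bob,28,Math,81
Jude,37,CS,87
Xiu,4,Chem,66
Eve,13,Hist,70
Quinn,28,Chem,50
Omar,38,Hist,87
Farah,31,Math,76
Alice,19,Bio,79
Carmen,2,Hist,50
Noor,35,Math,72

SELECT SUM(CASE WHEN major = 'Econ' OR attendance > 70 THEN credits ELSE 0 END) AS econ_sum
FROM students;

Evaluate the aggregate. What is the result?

188

student=Bob: ✓ → 28
student=Jude: ✓ → 37
student=Xiu: ✗
student=Eve: ✗
student=Quinn: ✗
student=Omar: ✓ → 38
student=Farah: ✓ → 31
student=Alice: ✓ → 19
student=Carmen: ✗
student=Noor: ✓ → 35
econ_sum = 28 + 37 + 38 + 31 + 19 + 35 = 188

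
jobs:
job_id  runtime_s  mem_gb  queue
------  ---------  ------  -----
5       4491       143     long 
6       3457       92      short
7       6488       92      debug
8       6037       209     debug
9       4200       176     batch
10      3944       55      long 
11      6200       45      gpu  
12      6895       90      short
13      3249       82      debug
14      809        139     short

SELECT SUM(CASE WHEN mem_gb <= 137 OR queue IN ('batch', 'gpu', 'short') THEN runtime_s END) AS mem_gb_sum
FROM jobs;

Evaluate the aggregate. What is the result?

35242

job_id=5: ✗
job_id=6: ✓ → 3457
job_id=7: ✓ → 6488
job_id=8: ✗
job_id=9: ✓ → 4200
job_id=10: ✓ → 3944
job_id=11: ✓ → 6200
job_id=12: ✓ → 6895
job_id=13: ✓ → 3249
job_id=14: ✓ → 809
mem_gb_sum = 3457 + 6488 + 4200 + 3944 + 6200 + 6895 + 3249 + 809 = 35242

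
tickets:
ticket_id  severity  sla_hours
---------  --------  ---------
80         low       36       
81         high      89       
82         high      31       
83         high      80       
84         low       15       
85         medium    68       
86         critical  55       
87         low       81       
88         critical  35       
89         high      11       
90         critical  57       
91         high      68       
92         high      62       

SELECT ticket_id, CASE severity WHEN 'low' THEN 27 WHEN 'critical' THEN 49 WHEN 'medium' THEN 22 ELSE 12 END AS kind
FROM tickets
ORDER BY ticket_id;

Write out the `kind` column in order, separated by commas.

27, 12, 12, 12, 27, 22, 49, 27, 49, 12, 49, 12, 12

ticket_id=80: severity='low' → 27
ticket_id=81: ELSE → 12
ticket_id=82: ELSE → 12
ticket_id=83: ELSE → 12
ticket_id=84: severity='low' → 27
ticket_id=85: severity='medium' → 22
ticket_id=86: severity='critical' → 49
ticket_id=87: severity='low' → 27
ticket_id=88: severity='critical' → 49
ticket_id=89: ELSE → 12
ticket_id=90: severity='critical' → 49
ticket_id=91: ELSE → 12
ticket_id=92: ELSE → 12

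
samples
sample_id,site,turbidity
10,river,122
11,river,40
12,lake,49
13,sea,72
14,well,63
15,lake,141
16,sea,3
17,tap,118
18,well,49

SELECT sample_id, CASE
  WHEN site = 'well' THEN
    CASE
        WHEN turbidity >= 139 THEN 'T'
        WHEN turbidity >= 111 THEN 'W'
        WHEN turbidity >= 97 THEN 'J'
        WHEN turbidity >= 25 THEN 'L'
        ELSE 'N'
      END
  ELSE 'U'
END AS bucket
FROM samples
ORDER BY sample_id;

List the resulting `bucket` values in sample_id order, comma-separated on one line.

U, U, U, U, L, U, U, U, L

sample_id=10: site='river' → outer ELSE → U
sample_id=11: site='river' → outer ELSE → U
sample_id=12: site='lake' → outer ELSE → U
sample_id=13: site='sea' → outer ELSE → U
sample_id=14: site='well' → inner[turbidity >= 25] → L
sample_id=15: site='lake' → outer ELSE → U
sample_id=16: site='sea' → outer ELSE → U
sample_id=17: site='tap' → outer ELSE → U
sample_id=18: site='well' → inner[turbidity >= 25] → L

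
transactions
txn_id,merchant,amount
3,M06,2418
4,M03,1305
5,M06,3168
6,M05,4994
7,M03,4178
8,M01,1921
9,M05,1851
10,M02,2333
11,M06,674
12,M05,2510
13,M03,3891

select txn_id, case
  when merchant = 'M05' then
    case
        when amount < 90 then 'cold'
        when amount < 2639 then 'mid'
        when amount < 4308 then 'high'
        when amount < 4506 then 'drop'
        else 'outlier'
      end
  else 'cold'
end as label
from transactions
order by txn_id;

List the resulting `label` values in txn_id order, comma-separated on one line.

cold, cold, cold, outlier, cold, cold, mid, cold, cold, mid, cold

txn_id=3: merchant='M06' → outer ELSE → cold
txn_id=4: merchant='M03' → outer ELSE → cold
txn_id=5: merchant='M06' → outer ELSE → cold
txn_id=6: merchant='M05' → inner[ELSE] → outlier
txn_id=7: merchant='M03' → outer ELSE → cold
txn_id=8: merchant='M01' → outer ELSE → cold
txn_id=9: merchant='M05' → inner[amount < 2639] → mid
txn_id=10: merchant='M02' → outer ELSE → cold
txn_id=11: merchant='M06' → outer ELSE → cold
txn_id=12: merchant='M05' → inner[amount < 2639] → mid
txn_id=13: merchant='M03' → outer ELSE → cold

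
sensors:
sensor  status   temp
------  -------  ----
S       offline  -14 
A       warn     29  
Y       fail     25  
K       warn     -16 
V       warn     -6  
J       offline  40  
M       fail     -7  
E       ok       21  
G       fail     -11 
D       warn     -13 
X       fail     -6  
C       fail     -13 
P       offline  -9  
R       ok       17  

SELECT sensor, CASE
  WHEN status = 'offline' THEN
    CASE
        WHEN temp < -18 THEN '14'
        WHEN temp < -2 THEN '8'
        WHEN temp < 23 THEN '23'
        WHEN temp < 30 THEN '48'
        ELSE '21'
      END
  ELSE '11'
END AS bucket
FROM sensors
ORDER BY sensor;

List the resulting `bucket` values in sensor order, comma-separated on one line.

sensor=A: status='warn' → outer ELSE → 11
sensor=C: status='fail' → outer ELSE → 11
sensor=D: status='warn' → outer ELSE → 11
sensor=E: status='ok' → outer ELSE → 11
sensor=G: status='fail' → outer ELSE → 11
sensor=J: status='offline' → inner[ELSE] → 21
sensor=K: status='warn' → outer ELSE → 11
sensor=M: status='fail' → outer ELSE → 11
sensor=P: status='offline' → inner[temp < -2] → 8
sensor=R: status='ok' → outer ELSE → 11
sensor=S: status='offline' → inner[temp < -2] → 8
sensor=V: status='warn' → outer ELSE → 11
sensor=X: status='fail' → outer ELSE → 11
sensor=Y: status='fail' → outer ELSE → 11

11, 11, 11, 11, 11, 21, 11, 11, 8, 11, 8, 11, 11, 11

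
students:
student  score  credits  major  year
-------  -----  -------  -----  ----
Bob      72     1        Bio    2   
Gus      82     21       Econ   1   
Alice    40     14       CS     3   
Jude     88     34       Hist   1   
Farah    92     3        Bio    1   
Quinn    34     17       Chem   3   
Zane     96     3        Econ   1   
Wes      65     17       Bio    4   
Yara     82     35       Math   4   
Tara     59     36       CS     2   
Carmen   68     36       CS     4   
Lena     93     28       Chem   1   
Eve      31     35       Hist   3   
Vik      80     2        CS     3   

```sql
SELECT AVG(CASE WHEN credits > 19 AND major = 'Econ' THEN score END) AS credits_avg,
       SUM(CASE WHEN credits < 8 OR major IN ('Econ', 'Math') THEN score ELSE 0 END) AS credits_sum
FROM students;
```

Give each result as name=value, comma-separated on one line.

[credits_avg: credits > 19 AND major = 'Econ']
student=Bob: ✗
student=Gus: ✓ → 82
student=Alice: ✗
student=Jude: ✗
student=Farah: ✗
student=Quinn: ✗
student=Zane: ✗
student=Wes: ✗
student=Yara: ✗
student=Tara: ✗
student=Carmen: ✗
student=Lena: ✗
student=Eve: ✗
student=Vik: ✗
credits_avg = 82
—
[credits_sum: credits < 8 OR major IN ('Econ', 'Math')]
student=Bob: ✓ → 72
student=Gus: ✓ → 82
student=Alice: ✗
student=Jude: ✗
student=Farah: ✓ → 92
student=Quinn: ✗
student=Zane: ✓ → 96
student=Wes: ✗
student=Yara: ✓ → 82
student=Tara: ✗
student=Carmen: ✗
student=Lena: ✗
student=Eve: ✗
student=Vik: ✓ → 80
credits_sum = 72 + 82 + 92 + 96 + 82 + 80 = 504

credits_avg=82, credits_sum=504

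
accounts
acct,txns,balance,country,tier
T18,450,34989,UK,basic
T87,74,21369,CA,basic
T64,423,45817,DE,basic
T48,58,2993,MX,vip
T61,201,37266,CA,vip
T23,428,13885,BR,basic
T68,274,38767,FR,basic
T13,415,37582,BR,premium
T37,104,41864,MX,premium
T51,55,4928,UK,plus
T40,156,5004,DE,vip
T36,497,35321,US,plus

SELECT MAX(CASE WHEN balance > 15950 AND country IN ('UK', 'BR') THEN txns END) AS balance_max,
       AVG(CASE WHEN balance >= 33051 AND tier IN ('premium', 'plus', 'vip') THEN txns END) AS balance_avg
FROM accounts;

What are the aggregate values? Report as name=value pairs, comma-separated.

balance_max=450, balance_avg=304.25

[balance_max: balance > 15950 AND country IN ('UK', 'BR')]
acct=T18: ✓ → 450
acct=T87: ✗
acct=T64: ✗
acct=T48: ✗
acct=T61: ✗
acct=T23: ✗
acct=T68: ✗
acct=T13: ✓ → 415
acct=T37: ✗
acct=T51: ✗
acct=T40: ✗
acct=T36: ✗
balance_max = MAX(450, 415) = 450
—
[balance_avg: balance >= 33051 AND tier IN ('premium', 'plus', 'vip')]
acct=T18: ✗
acct=T87: ✗
acct=T64: ✗
acct=T48: ✗
acct=T61: ✓ → 201
acct=T23: ✗
acct=T68: ✗
acct=T13: ✓ → 415
acct=T37: ✓ → 104
acct=T51: ✗
acct=T40: ✗
acct=T36: ✓ → 497
balance_avg = (201 + 415 + 104 + 497) / 4 = 304.25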